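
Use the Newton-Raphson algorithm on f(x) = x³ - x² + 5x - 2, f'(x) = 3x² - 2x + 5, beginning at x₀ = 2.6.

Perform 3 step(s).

f(x) = x³ - x² + 5x - 2
f'(x) = 3x² - 2x + 5
x₀ = 2.6

Newton-Raphson formula: x_{n+1} = x_n - f(x_n)/f'(x_n)

Iteration 1:
  f(2.600000) = 21.816000
  f'(2.600000) = 20.080000
  x_1 = 2.600000 - 21.816000/20.080000 = 1.513546
Iteration 2:
  f(1.513546) = 6.744171
  f'(1.513546) = 8.845371
  x_2 = 1.513546 - 6.744171/8.845371 = 0.751094
Iteration 3:
  f(0.751094) = 1.615051
  f'(0.751094) = 5.190238
  x_3 = 0.751094 - 1.615051/5.190238 = 0.439923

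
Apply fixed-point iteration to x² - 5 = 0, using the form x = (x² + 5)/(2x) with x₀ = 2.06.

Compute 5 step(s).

Equation: x² - 5 = 0
Fixed-point form: x = (x² + 5)/(2x)
x₀ = 2.06

x_1 = g(2.060000) = 2.243592
x_2 = g(2.243592) = 2.236081
x_3 = g(2.236081) = 2.236068
x_4 = g(2.236068) = 2.236068
x_5 = g(2.236068) = 2.236068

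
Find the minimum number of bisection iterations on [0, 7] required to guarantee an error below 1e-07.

We need (b-a)/2^n ≤ 1e-07
(7 - 0)/2^n ≤ 1e-07
7/2^n ≤ 1e-07
2^n ≥ 70000000
n ≥ log₂(70000000) = 26.06
n ≥ 27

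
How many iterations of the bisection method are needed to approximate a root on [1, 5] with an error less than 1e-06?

We need (b-a)/2^n ≤ 1e-06
(5 - 1)/2^n ≤ 1e-06
4/2^n ≤ 1e-06
2^n ≥ 4000000
n ≥ log₂(4000000) = 21.93
n ≥ 22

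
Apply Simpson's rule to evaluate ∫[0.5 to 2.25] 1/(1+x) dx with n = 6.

f(x) = 1/(1+x)
a = 0.5, b = 2.25, n = 6
h = (b - a)/n = 0.291667

Simpson's rule: (h/3)[f(x₀) + 4f(x₁) + 2f(x₂) + ... + f(xₙ)]

x_0 = 0.5000, f(x_0) = 0.666667, coefficient = 1
x_1 = 0.7917, f(x_1) = 0.558140, coefficient = 4
x_2 = 1.0833, f(x_2) = 0.480000, coefficient = 2
x_3 = 1.3750, f(x_3) = 0.421053, coefficient = 4
x_4 = 1.6667, f(x_4) = 0.375000, coefficient = 2
x_5 = 1.9583, f(x_5) = 0.338028, coefficient = 4
x_6 = 2.2500, f(x_6) = 0.307692, coefficient = 1

I ≈ (0.291667/3) × 7.953240 = 0.773232
Exact value: 0.773190
Error: 0.000042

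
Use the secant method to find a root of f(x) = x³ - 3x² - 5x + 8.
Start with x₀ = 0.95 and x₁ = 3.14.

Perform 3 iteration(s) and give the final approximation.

f(x) = x³ - 3x² - 5x + 8
x₀ = 0.95, x₁ = 3.14

Secant formula: x_{n+1} = x_n - f(x_n)(x_n - x_{n-1})/(f(x_n) - f(x_{n-1}))

Iteration 1:
  f(0.950000) = 1.399875
  f(3.140000) = -6.319656
  x_2 = 3.140000 - (-6.319656)×(3.140000 - 0.950000)/(-6.319656 - 1.399875)
       = 1.347139
Iteration 2:
  f(3.140000) = -6.319656
  f(1.347139) = -1.735279
  x_3 = 1.347139 - (-1.735279)×(1.347139 - 3.140000)/(-1.735279 - (-6.319656))
       = 0.668505
Iteration 3:
  f(1.347139) = -1.735279
  f(0.668505) = 3.615534
  x_4 = 0.668505 - 3.615534×(0.668505 - 1.347139)/(3.615534 - (-1.735279))
       = 1.127057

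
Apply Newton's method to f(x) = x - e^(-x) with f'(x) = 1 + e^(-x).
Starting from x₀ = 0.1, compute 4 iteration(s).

f(x) = x - e^(-x)
f'(x) = 1 + e^(-x)
x₀ = 0.1

Newton-Raphson formula: x_{n+1} = x_n - f(x_n)/f'(x_n)

Iteration 1:
  f(0.100000) = -0.804837
  f'(0.100000) = 1.904837
  x_1 = 0.100000 - (-0.804837)/1.904837 = 0.522523
Iteration 2:
  f(0.522523) = -0.070500
  f'(0.522523) = 1.593023
  x_2 = 0.522523 - (-0.070500)/1.593023 = 0.566778
Iteration 3:
  f(0.566778) = -0.000572
  f'(0.566778) = 1.567350
  x_3 = 0.566778 - (-0.000572)/1.567350 = 0.567143
Iteration 4:
  f(0.567143) = 0.000000
  f'(0.567143) = 1.567143
  x_4 = 0.567143 - 0.000000/1.567143 = 0.567143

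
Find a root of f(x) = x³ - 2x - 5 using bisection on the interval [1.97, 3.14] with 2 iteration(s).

f(x) = x³ - 2x - 5
Initial interval: [1.97, 3.14]

Iteration 1:
  c_1 = (1.970000 + 3.140000)/2 = 2.555000
  f(c_1) = f(2.555000) = 6.569104
  f(a) × f(c) < 0, new interval: [1.970000, 2.555000]
Iteration 2:
  c_2 = (1.970000 + 2.555000)/2 = 2.262500
  f(c_2) = f(2.262500) = 2.056525
  f(a) × f(c) < 0, new interval: [1.970000, 2.262500]

After 2 iteration(s), the approximation is c_2 = 2.262500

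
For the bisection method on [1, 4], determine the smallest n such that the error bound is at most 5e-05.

We need (b-a)/2^n ≤ 5e-05
(4 - 1)/2^n ≤ 5e-05
3/2^n ≤ 5e-05
2^n ≥ 60000
n ≥ log₂(60000) = 15.87
n ≥ 16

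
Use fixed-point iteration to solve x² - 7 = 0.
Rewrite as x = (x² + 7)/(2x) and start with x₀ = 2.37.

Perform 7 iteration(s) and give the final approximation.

Equation: x² - 7 = 0
Fixed-point form: x = (x² + 7)/(2x)
x₀ = 2.37

x_1 = g(2.370000) = 2.661793
x_2 = g(2.661793) = 2.645800
x_3 = g(2.645800) = 2.645751
x_4 = g(2.645751) = 2.645751
x_5 = g(2.645751) = 2.645751
x_6 = g(2.645751) = 2.645751
x_7 = g(2.645751) = 2.645751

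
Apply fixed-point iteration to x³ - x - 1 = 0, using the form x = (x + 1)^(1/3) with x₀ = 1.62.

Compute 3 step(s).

Equation: x³ - x - 1 = 0
Fixed-point form: x = (x + 1)^(1/3)
x₀ = 1.62

x_1 = g(1.620000) = 1.378586
x_2 = g(1.378586) = 1.334872
x_3 = g(1.334872) = 1.326644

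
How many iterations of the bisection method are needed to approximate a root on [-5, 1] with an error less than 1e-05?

We need (b-a)/2^n ≤ 1e-05
(1 - (-5))/2^n ≤ 1e-05
6/2^n ≤ 1e-05
2^n ≥ 600000
n ≥ log₂(600000) = 19.19
n ≥ 20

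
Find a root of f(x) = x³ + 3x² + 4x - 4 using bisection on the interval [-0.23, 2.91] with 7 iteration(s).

f(x) = x³ + 3x² + 4x - 4
Initial interval: [-0.23, 2.91]

Iteration 1:
  c_1 = (-0.230000 + 2.910000)/2 = 1.340000
  f(c_1) = f(1.340000) = 9.152904
  f(a) × f(c) < 0, new interval: [-0.230000, 1.340000]
Iteration 2:
  c_2 = (-0.230000 + 1.340000)/2 = 0.555000
  f(c_2) = f(0.555000) = -0.684971
  f(a) × f(c) ≥ 0, new interval: [0.555000, 1.340000]
Iteration 3:
  c_3 = (0.555000 + 1.340000)/2 = 0.947500
  f(c_3) = f(0.947500) = 3.333893
  f(a) × f(c) < 0, new interval: [0.555000, 0.947500]
Iteration 4:
  c_4 = (0.555000 + 0.947500)/2 = 0.751250
  f(c_4) = f(0.751250) = 1.122118
  f(a) × f(c) < 0, new interval: [0.555000, 0.751250]
Iteration 5:
  c_5 = (0.555000 + 0.751250)/2 = 0.653125
  f(c_5) = f(0.653125) = 0.170822
  f(a) × f(c) < 0, new interval: [0.555000, 0.653125]
Iteration 6:
  c_6 = (0.555000 + 0.653125)/2 = 0.604062
  f(c_6) = f(0.604062) = -0.268658
  f(a) × f(c) ≥ 0, new interval: [0.604062, 0.653125]
Iteration 7:
  c_7 = (0.604062 + 0.653125)/2 = 0.628594
  f(c_7) = f(0.628594) = -0.051858
  f(a) × f(c) ≥ 0, new interval: [0.628594, 0.653125]

After 7 iteration(s), the approximation is c_7 = 0.628594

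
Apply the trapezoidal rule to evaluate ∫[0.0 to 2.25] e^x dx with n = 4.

f(x) = e^x
a = 0.0, b = 2.25, n = 4
h = (b - a)/n = 0.562500

Trapezoidal rule: (h/2)[f(x₀) + 2f(x₁) + 2f(x₂) + ... + f(xₙ)]

x_0 = 0.0000, f(x_0) = 1.000000, coefficient = 1
x_1 = 0.5625, f(x_1) = 1.755055, coefficient = 2
x_2 = 1.1250, f(x_2) = 3.080217, coefficient = 2
x_3 = 1.6875, f(x_3) = 5.405949, coefficient = 2
x_4 = 2.2500, f(x_4) = 9.487736, coefficient = 1

I ≈ (0.562500/2) × 30.970177 = 8.710362
Exact value: 8.487736
Error: 0.222626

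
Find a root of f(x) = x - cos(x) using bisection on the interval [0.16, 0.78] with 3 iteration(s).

f(x) = x - cos(x)
Initial interval: [0.16, 0.78]

Iteration 1:
  c_1 = (0.160000 + 0.780000)/2 = 0.470000
  f(c_1) = f(0.470000) = -0.421568
  f(a) × f(c) ≥ 0, new interval: [0.470000, 0.780000]
Iteration 2:
  c_2 = (0.470000 + 0.780000)/2 = 0.625000
  f(c_2) = f(0.625000) = -0.185963
  f(a) × f(c) ≥ 0, new interval: [0.625000, 0.780000]
Iteration 3:
  c_3 = (0.625000 + 0.780000)/2 = 0.702500
  f(c_3) = f(0.702500) = -0.060729
  f(a) × f(c) ≥ 0, new interval: [0.702500, 0.780000]

After 3 iteration(s), the approximation is c_3 = 0.702500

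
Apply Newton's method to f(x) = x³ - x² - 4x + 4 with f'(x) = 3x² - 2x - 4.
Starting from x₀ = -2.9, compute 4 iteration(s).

f(x) = x³ - x² - 4x + 4
f'(x) = 3x² - 2x - 4
x₀ = -2.9

Newton-Raphson formula: x_{n+1} = x_n - f(x_n)/f'(x_n)

Iteration 1:
  f(-2.900000) = -17.199000
  f'(-2.900000) = 27.030000
  x_1 = -2.900000 - (-17.199000)/27.030000 = -2.263707
Iteration 2:
  f(-2.263707) = -3.669612
  f'(-2.263707) = 15.900522
  x_2 = -2.263707 - (-3.669612)/15.900522 = -2.032921
Iteration 3:
  f(-2.032921) = -0.402679
  f'(-2.032921) = 12.464150
  x_3 = -2.032921 - (-0.402679)/12.464150 = -2.000614
Iteration 4:
  f(-2.000614) = -0.007376
  f'(-2.000614) = 12.008603
  x_4 = -2.000614 - (-0.007376)/12.008603 = -2.000000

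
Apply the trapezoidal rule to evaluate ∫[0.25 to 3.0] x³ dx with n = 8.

f(x) = x³
a = 0.25, b = 3.0, n = 8
h = (b - a)/n = 0.343750

Trapezoidal rule: (h/2)[f(x₀) + 2f(x₁) + 2f(x₂) + ... + f(xₙ)]

x_0 = 0.2500, f(x_0) = 0.015625, coefficient = 1
x_1 = 0.5938, f(x_1) = 0.209320, coefficient = 2
x_2 = 0.9375, f(x_2) = 0.823975, coefficient = 2
x_3 = 1.2812, f(x_3) = 2.103302, coefficient = 2
x_4 = 1.6250, f(x_4) = 4.291016, coefficient = 2
x_5 = 1.9688, f(x_5) = 7.630829, coefficient = 2
x_6 = 2.3125, f(x_6) = 12.366455, coefficient = 2
x_7 = 2.6562, f(x_7) = 18.741608, coefficient = 2
x_8 = 3.0000, f(x_8) = 27.000000, coefficient = 1

I ≈ (0.343750/2) × 119.348633 = 20.513046
Exact value: 20.249023
Error: 0.264023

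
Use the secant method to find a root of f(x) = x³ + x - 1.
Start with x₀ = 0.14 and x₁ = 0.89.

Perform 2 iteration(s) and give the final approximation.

f(x) = x³ + x - 1
x₀ = 0.14, x₁ = 0.89

Secant formula: x_{n+1} = x_n - f(x_n)(x_n - x_{n-1})/(f(x_n) - f(x_{n-1}))

Iteration 1:
  f(0.140000) = -0.857256
  f(0.890000) = 0.594969
  x_2 = 0.890000 - 0.594969×(0.890000 - 0.140000)/(0.594969 - (-0.857256))
       = 0.582729
Iteration 2:
  f(0.890000) = 0.594969
  f(0.582729) = -0.219392
  x_3 = 0.582729 - (-0.219392)×(0.582729 - 0.890000)/(-0.219392 - 0.594969)
       = 0.665509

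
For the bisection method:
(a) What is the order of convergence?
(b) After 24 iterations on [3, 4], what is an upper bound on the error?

(a) Bisection has linear (order 1) convergence; the error is halved each step.

(b) Error bound = (b-a)/2^n = (4 - 3)/2^{24}
    = 1/2^{24}

(a) 1 (linear); (b) error ≤ 5.96e-08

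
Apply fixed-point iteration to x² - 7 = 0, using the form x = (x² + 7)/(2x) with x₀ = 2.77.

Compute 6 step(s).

Equation: x² - 7 = 0
Fixed-point form: x = (x² + 7)/(2x)
x₀ = 2.77

x_1 = g(2.770000) = 2.648538
x_2 = g(2.648538) = 2.645753
x_3 = g(2.645753) = 2.645751
x_4 = g(2.645751) = 2.645751
x_5 = g(2.645751) = 2.645751
x_6 = g(2.645751) = 2.645751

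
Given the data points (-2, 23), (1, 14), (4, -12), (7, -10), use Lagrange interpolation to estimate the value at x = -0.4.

Lagrange interpolation formula:
P(x) = Σ yᵢ × Lᵢ(x)
where Lᵢ(x) = Π_{j≠i} (x - xⱼ)/(xᵢ - xⱼ)

L_0(-0.4) = (-0.4 - 1)/(-2 - 1) × (-0.4 - 4)/(-2 - 4) × (-0.4 - 7)/(-2 - 7) = 0.281383
L_1(-0.4) = (-0.4 - (-2))/(1 - (-2)) × (-0.4 - 4)/(1 - 4) × (-0.4 - 7)/(1 - 7) = 0.964741
L_2(-0.4) = (-0.4 - (-2))/(4 - (-2)) × (-0.4 - 1)/(4 - 1) × (-0.4 - 7)/(4 - 7) = -0.306963
L_3(-0.4) = (-0.4 - (-2))/(7 - (-2)) × (-0.4 - 1)/(7 - 1) × (-0.4 - 4)/(7 - 4) = 0.060840

P(-0.4) = 23×L_0(-0.4) + 14×L_1(-0.4) + (-12)×L_2(-0.4) + (-10)×L_3(-0.4)
P(-0.4) = 23.053333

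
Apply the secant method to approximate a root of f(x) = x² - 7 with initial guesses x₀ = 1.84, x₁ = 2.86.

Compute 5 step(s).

f(x) = x² - 7
x₀ = 1.84, x₁ = 2.86

Secant formula: x_{n+1} = x_n - f(x_n)(x_n - x_{n-1})/(f(x_n) - f(x_{n-1}))

Iteration 1:
  f(1.840000) = -3.614400
  f(2.860000) = 1.179600
  x_2 = 2.860000 - 1.179600×(2.860000 - 1.840000)/(1.179600 - (-3.614400))
       = 2.609021
Iteration 2:
  f(2.860000) = 1.179600
  f(2.609021) = -0.193008
  x_3 = 2.609021 - (-0.193008)×(2.609021 - 2.860000)/(-0.193008 - 1.179600)
       = 2.644312
Iteration 3:
  f(2.609021) = -0.193008
  f(2.644312) = -0.007612
  x_4 = 2.644312 - (-0.007612)×(2.644312 - 2.609021)/(-0.007612 - (-0.193008))
       = 2.645761
Iteration 4:
  f(2.644312) = -0.007612
  f(2.645761) = 0.000053
  x_5 = 2.645761 - 0.000053×(2.645761 - 2.644312)/(0.000053 - (-0.007612))
       = 2.645751
Iteration 5:
  f(2.645761) = 0.000053
  f(2.645751) = 0.000000
  x_6 = 2.645751 - 0.000000×(2.645751 - 2.645761)/(0.000000 - 0.000053)
       = 2.645751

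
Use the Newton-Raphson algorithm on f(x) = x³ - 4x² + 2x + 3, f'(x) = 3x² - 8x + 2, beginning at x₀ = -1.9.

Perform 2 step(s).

f(x) = x³ - 4x² + 2x + 3
f'(x) = 3x² - 8x + 2
x₀ = -1.9

Newton-Raphson formula: x_{n+1} = x_n - f(x_n)/f'(x_n)

Iteration 1:
  f(-1.900000) = -22.099000
  f'(-1.900000) = 28.030000
  x_1 = -1.900000 - (-22.099000)/28.030000 = -1.111595
Iteration 2:
  f(-1.111595) = -5.539295
  f'(-1.111595) = 14.599686
  x_2 = -1.111595 - (-5.539295)/14.599686 = -0.732183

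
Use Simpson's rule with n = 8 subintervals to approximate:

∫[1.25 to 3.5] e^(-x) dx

f(x) = e^(-x)
a = 1.25, b = 3.5, n = 8
h = (b - a)/n = 0.281250

Simpson's rule: (h/3)[f(x₀) + 4f(x₁) + 2f(x₂) + ... + f(xₙ)]

x_0 = 1.2500, f(x_0) = 0.286505, coefficient = 1
x_1 = 1.5312, f(x_1) = 0.216265, coefficient = 4
x_2 = 1.8125, f(x_2) = 0.163246, coefficient = 2
x_3 = 2.0938, f(x_3) = 0.123224, coefficient = 4
x_4 = 2.3750, f(x_4) = 0.093014, coefficient = 2
x_5 = 2.6562, f(x_5) = 0.070211, coefficient = 4
x_6 = 2.9375, f(x_6) = 0.052998, coefficient = 2
x_7 = 3.2188, f(x_7) = 0.040005, coefficient = 4
x_8 = 3.5000, f(x_8) = 0.030197, coefficient = 1

I ≈ (0.281250/3) × 2.734040 = 0.256316
Exact value: 0.256307
Error: 0.000009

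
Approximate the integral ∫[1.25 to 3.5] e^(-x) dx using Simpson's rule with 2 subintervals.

f(x) = e^(-x)
a = 1.25, b = 3.5, n = 2
h = (b - a)/n = 1.125000

Simpson's rule: (h/3)[f(x₀) + 4f(x₁) + 2f(x₂) + ... + f(xₙ)]

x_0 = 1.2500, f(x_0) = 0.286505, coefficient = 1
x_1 = 2.3750, f(x_1) = 0.093014, coefficient = 4
x_2 = 3.5000, f(x_2) = 0.030197, coefficient = 1

I ≈ (1.125000/3) × 0.688760 = 0.258285
Exact value: 0.256307
Error: 0.001978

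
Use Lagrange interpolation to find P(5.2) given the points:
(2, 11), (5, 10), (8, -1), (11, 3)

Lagrange interpolation formula:
P(x) = Σ yᵢ × Lᵢ(x)
where Lᵢ(x) = Π_{j≠i} (x - xⱼ)/(xᵢ - xⱼ)

L_0(5.2) = (5.2 - 5)/(2 - 5) × (5.2 - 8)/(2 - 8) × (5.2 - 11)/(2 - 11) = -0.020049
L_1(5.2) = (5.2 - 2)/(5 - 2) × (5.2 - 8)/(5 - 8) × (5.2 - 11)/(5 - 11) = 0.962370
L_2(5.2) = (5.2 - 2)/(8 - 2) × (5.2 - 5)/(8 - 5) × (5.2 - 11)/(8 - 11) = 0.068741
L_3(5.2) = (5.2 - 2)/(11 - 2) × (5.2 - 5)/(11 - 5) × (5.2 - 8)/(11 - 8) = -0.011062

P(5.2) = 11×L_0(5.2) + 10×L_1(5.2) + (-1)×L_2(5.2) + 3×L_3(5.2)
P(5.2) = 9.301235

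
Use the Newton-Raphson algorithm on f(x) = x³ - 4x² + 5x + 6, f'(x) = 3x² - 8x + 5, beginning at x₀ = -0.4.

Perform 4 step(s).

f(x) = x³ - 4x² + 5x + 6
f'(x) = 3x² - 8x + 5
x₀ = -0.4

Newton-Raphson formula: x_{n+1} = x_n - f(x_n)/f'(x_n)

Iteration 1:
  f(-0.400000) = 3.296000
  f'(-0.400000) = 8.680000
  x_1 = -0.400000 - 3.296000/8.680000 = -0.779724
Iteration 2:
  f(-0.779724) = -0.804540
  f'(-0.779724) = 13.061694
  x_2 = -0.779724 - (-0.804540)/13.061694 = -0.718128
Iteration 3:
  f(-0.718128) = -0.023817
  f'(-0.718128) = 12.292149
  x_3 = -0.718128 - (-0.023817)/12.292149 = -0.716191
Iteration 4:
  f(-0.716191) = -0.000023
  f'(-0.716191) = 12.268311
  x_4 = -0.716191 - (-0.000023)/12.268311 = -0.716189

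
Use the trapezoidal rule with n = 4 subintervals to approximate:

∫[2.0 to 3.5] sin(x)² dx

f(x) = sin(x)²
a = 2.0, b = 3.5, n = 4
h = (b - a)/n = 0.375000

Trapezoidal rule: (h/2)[f(x₀) + 2f(x₁) + 2f(x₂) + ... + f(xₙ)]

x_0 = 2.0000, f(x_0) = 0.826822, coefficient = 1
x_1 = 2.3750, f(x_1) = 0.481199, coefficient = 2
x_2 = 2.7500, f(x_2) = 0.145665, coefficient = 2
x_3 = 3.1250, f(x_3) = 0.000275, coefficient = 2
x_4 = 3.5000, f(x_4) = 0.123049, coefficient = 1

I ≈ (0.375000/2) × 2.204149 = 0.413278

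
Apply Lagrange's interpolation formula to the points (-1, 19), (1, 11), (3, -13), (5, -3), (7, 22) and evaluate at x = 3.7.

Lagrange interpolation formula:
P(x) = Σ yᵢ × Lᵢ(x)
where Lᵢ(x) = Π_{j≠i} (x - xⱼ)/(xᵢ - xⱼ)

L_0(3.7) = (3.7 - 1)/(-1 - 1) × (3.7 - 3)/(-1 - 3) × (3.7 - 5)/(-1 - 5) × (3.7 - 7)/(-1 - 7) = 0.021115
L_1(3.7) = (3.7 - (-1))/(1 - (-1)) × (3.7 - 3)/(1 - 3) × (3.7 - 5)/(1 - 5) × (3.7 - 7)/(1 - 7) = -0.147022
L_2(3.7) = (3.7 - (-1))/(3 - (-1)) × (3.7 - 1)/(3 - 1) × (3.7 - 5)/(3 - 5) × (3.7 - 7)/(3 - 7) = 0.850627
L_3(3.7) = (3.7 - (-1))/(5 - (-1)) × (3.7 - 1)/(5 - 1) × (3.7 - 3)/(5 - 3) × (3.7 - 7)/(5 - 7) = 0.305353
L_4(3.7) = (3.7 - (-1))/(7 - (-1)) × (3.7 - 1)/(7 - 1) × (3.7 - 3)/(7 - 3) × (3.7 - 5)/(7 - 5) = -0.030073

P(3.7) = 19×L_0(3.7) + 11×L_1(3.7) + (-13)×L_2(3.7) + (-3)×L_3(3.7) + 22×L_4(3.7)
P(3.7) = -13.851862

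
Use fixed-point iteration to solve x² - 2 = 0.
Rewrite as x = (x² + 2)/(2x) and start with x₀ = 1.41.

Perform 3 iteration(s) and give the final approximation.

Equation: x² - 2 = 0
Fixed-point form: x = (x² + 2)/(2x)
x₀ = 1.41

x_1 = g(1.410000) = 1.414220
x_2 = g(1.414220) = 1.414214
x_3 = g(1.414214) = 1.414214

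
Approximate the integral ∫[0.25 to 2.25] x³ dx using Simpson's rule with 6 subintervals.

f(x) = x³
a = 0.25, b = 2.25, n = 6
h = (b - a)/n = 0.333333

Simpson's rule: (h/3)[f(x₀) + 4f(x₁) + 2f(x₂) + ... + f(xₙ)]

x_0 = 0.2500, f(x_0) = 0.015625, coefficient = 1
x_1 = 0.5833, f(x_1) = 0.198495, coefficient = 4
x_2 = 0.9167, f(x_2) = 0.770255, coefficient = 2
x_3 = 1.2500, f(x_3) = 1.953125, coefficient = 4
x_4 = 1.5833, f(x_4) = 3.969329, coefficient = 2
x_5 = 1.9167, f(x_5) = 7.041088, coefficient = 4
x_6 = 2.2500, f(x_6) = 11.390625, coefficient = 1

I ≈ (0.333333/3) × 57.656250 = 6.406250
Exact value: 6.406250
Error: 0.000000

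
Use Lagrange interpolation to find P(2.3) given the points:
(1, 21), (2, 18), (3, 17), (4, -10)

Lagrange interpolation formula:
P(x) = Σ yᵢ × Lᵢ(x)
where Lᵢ(x) = Π_{j≠i} (x - xⱼ)/(xᵢ - xⱼ)

L_0(2.3) = (2.3 - 2)/(1 - 2) × (2.3 - 3)/(1 - 3) × (2.3 - 4)/(1 - 4) = -0.059500
L_1(2.3) = (2.3 - 1)/(2 - 1) × (2.3 - 3)/(2 - 3) × (2.3 - 4)/(2 - 4) = 0.773500
L_2(2.3) = (2.3 - 1)/(3 - 1) × (2.3 - 2)/(3 - 2) × (2.3 - 4)/(3 - 4) = 0.331500
L_3(2.3) = (2.3 - 1)/(4 - 1) × (2.3 - 2)/(4 - 2) × (2.3 - 3)/(4 - 3) = -0.045500

P(2.3) = 21×L_0(2.3) + 18×L_1(2.3) + 17×L_2(2.3) + (-10)×L_3(2.3)
P(2.3) = 18.764000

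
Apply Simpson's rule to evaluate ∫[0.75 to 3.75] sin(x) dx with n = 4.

f(x) = sin(x)
a = 0.75, b = 3.75, n = 4
h = (b - a)/n = 0.750000

Simpson's rule: (h/3)[f(x₀) + 4f(x₁) + 2f(x₂) + ... + f(xₙ)]

x_0 = 0.7500, f(x_0) = 0.681639, coefficient = 1
x_1 = 1.5000, f(x_1) = 0.997495, coefficient = 4
x_2 = 2.2500, f(x_2) = 0.778073, coefficient = 2
x_3 = 3.0000, f(x_3) = 0.141120, coefficient = 4
x_4 = 3.7500, f(x_4) = -0.571561, coefficient = 1

I ≈ (0.750000/3) × 6.220684 = 1.555171
Exact value: 1.552248
Error: 0.002923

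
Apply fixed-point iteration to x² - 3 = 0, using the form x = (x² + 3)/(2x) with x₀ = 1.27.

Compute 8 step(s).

Equation: x² - 3 = 0
Fixed-point form: x = (x² + 3)/(2x)
x₀ = 1.27

x_1 = g(1.270000) = 1.816102
x_2 = g(1.816102) = 1.733996
x_3 = g(1.733996) = 1.732052
x_4 = g(1.732052) = 1.732051
x_5 = g(1.732051) = 1.732051
x_6 = g(1.732051) = 1.732051
x_7 = g(1.732051) = 1.732051
x_8 = g(1.732051) = 1.732051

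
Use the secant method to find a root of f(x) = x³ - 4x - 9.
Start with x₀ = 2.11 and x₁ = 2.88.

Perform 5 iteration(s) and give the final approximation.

f(x) = x³ - 4x - 9
x₀ = 2.11, x₁ = 2.88

Secant formula: x_{n+1} = x_n - f(x_n)(x_n - x_{n-1})/(f(x_n) - f(x_{n-1}))

Iteration 1:
  f(2.110000) = -8.046069
  f(2.880000) = 3.367872
  x_2 = 2.880000 - 3.367872×(2.880000 - 2.110000)/(3.367872 - (-8.046069))
       = 2.652799
Iteration 2:
  f(2.880000) = 3.367872
  f(2.652799) = -0.942545
  x_3 = 2.652799 - (-0.942545)×(2.652799 - 2.880000)/(-0.942545 - 3.367872)
       = 2.702480
Iteration 3:
  f(2.652799) = -0.942545
  f(2.702480) = -0.072630
  x_4 = 2.702480 - (-0.072630)×(2.702480 - 2.652799)/(-0.072630 - (-0.942545))
       = 2.706628
Iteration 4:
  f(2.702480) = -0.072630
  f(2.706628) = 0.001800
  x_5 = 2.706628 - 0.001800×(2.706628 - 2.702480)/(0.001800 - (-0.072630))
       = 2.706528
Iteration 5:
  f(2.706628) = 0.001800
  f(2.706528) = -0.000003
  x_6 = 2.706528 - (-0.000003)×(2.706528 - 2.706628)/(-0.000003 - 0.001800)
       = 2.706528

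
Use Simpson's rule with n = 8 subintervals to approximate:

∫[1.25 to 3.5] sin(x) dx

f(x) = sin(x)
a = 1.25, b = 3.5, n = 8
h = (b - a)/n = 0.281250

Simpson's rule: (h/3)[f(x₀) + 4f(x₁) + 2f(x₂) + ... + f(xₙ)]

x_0 = 1.2500, f(x_0) = 0.948985, coefficient = 1
x_1 = 1.5312, f(x_1) = 0.999218, coefficient = 4
x_2 = 1.8125, f(x_2) = 0.970932, coefficient = 2
x_3 = 2.0938, f(x_3) = 0.866348, coefficient = 4
x_4 = 2.3750, f(x_4) = 0.693685, coefficient = 2
x_5 = 2.6562, f(x_5) = 0.466511, coefficient = 4
x_6 = 2.9375, f(x_6) = 0.202679, coefficient = 2
x_7 = 3.2188, f(x_7) = -0.077081, coefficient = 4
x_8 = 3.5000, f(x_8) = -0.350783, coefficient = 1

I ≈ (0.281250/3) × 13.352778 = 1.251823
Exact value: 1.251779
Error: 0.000044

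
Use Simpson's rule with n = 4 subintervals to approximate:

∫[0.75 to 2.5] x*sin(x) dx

f(x) = x*sin(x)
a = 0.75, b = 2.5, n = 4
h = (b - a)/n = 0.437500

Simpson's rule: (h/3)[f(x₀) + 4f(x₁) + 2f(x₂) + ... + f(xₙ)]

x_0 = 0.7500, f(x_0) = 0.511229, coefficient = 1
x_1 = 1.1875, f(x_1) = 1.101331, coefficient = 4
x_2 = 1.6250, f(x_2) = 1.622613, coefficient = 2
x_3 = 2.0625, f(x_3) = 1.818155, coefficient = 4
x_4 = 2.5000, f(x_4) = 1.496180, coefficient = 1

I ≈ (0.437500/3) × 16.930582 = 2.469043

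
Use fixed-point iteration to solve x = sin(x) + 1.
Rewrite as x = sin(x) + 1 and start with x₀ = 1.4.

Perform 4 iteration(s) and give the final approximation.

Equation: x = sin(x) + 1
Fixed-point form: x = sin(x) + 1
x₀ = 1.4

x_1 = g(1.400000) = 1.985450
x_2 = g(1.985450) = 1.915256
x_3 = g(1.915256) = 1.941258
x_4 = g(1.941258) = 1.932160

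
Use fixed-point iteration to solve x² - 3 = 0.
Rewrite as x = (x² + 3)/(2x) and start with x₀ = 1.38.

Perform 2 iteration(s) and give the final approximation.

Equation: x² - 3 = 0
Fixed-point form: x = (x² + 3)/(2x)
x₀ = 1.38

x_1 = g(1.380000) = 1.776957
x_2 = g(1.776957) = 1.732618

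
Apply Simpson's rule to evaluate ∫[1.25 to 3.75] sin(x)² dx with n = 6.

f(x) = sin(x)²
a = 1.25, b = 3.75, n = 6
h = (b - a)/n = 0.416667

Simpson's rule: (h/3)[f(x₀) + 4f(x₁) + 2f(x₂) + ... + f(xₙ)]

x_0 = 1.2500, f(x_0) = 0.900572, coefficient = 1
x_1 = 1.6667, f(x_1) = 0.990837, coefficient = 4
x_2 = 2.0833, f(x_2) = 0.759518, coefficient = 2
x_3 = 2.5000, f(x_3) = 0.358169, coefficient = 4
x_4 = 2.9167, f(x_4) = 0.049744, coefficient = 2
x_5 = 3.3333, f(x_5) = 0.036316, coefficient = 4
x_6 = 3.7500, f(x_6) = 0.326682, coefficient = 1

I ≈ (0.416667/3) × 8.387067 = 1.164870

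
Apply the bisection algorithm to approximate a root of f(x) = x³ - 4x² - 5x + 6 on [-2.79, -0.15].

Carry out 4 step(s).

f(x) = x³ - 4x² - 5x + 6
Initial interval: [-2.79, -0.15]

Iteration 1:
  c_1 = (-2.790000 + (-0.150000))/2 = -1.470000
  f(c_1) = f(-1.470000) = 1.529877
  f(a) × f(c) < 0, new interval: [-2.790000, -1.470000]
Iteration 2:
  c_2 = (-2.790000 + (-1.470000))/2 = -2.130000
  f(c_2) = f(-2.130000) = -11.161197
  f(a) × f(c) ≥ 0, new interval: [-2.130000, -1.470000]
Iteration 3:
  c_3 = (-2.130000 + (-1.470000))/2 = -1.800000
  f(c_3) = f(-1.800000) = -3.792000
  f(a) × f(c) ≥ 0, new interval: [-1.800000, -1.470000]
Iteration 4:
  c_4 = (-1.800000 + (-1.470000))/2 = -1.635000
  f(c_4) = f(-1.635000) = -0.888623
  f(a) × f(c) ≥ 0, new interval: [-1.635000, -1.470000]

After 4 iteration(s), the approximation is c_4 = -1.635000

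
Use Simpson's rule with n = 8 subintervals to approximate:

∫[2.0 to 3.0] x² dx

f(x) = x²
a = 2.0, b = 3.0, n = 8
h = (b - a)/n = 0.125000

Simpson's rule: (h/3)[f(x₀) + 4f(x₁) + 2f(x₂) + ... + f(xₙ)]

x_0 = 2.0000, f(x_0) = 4.000000, coefficient = 1
x_1 = 2.1250, f(x_1) = 4.515625, coefficient = 4
x_2 = 2.2500, f(x_2) = 5.062500, coefficient = 2
x_3 = 2.3750, f(x_3) = 5.640625, coefficient = 4
x_4 = 2.5000, f(x_4) = 6.250000, coefficient = 2
x_5 = 2.6250, f(x_5) = 6.890625, coefficient = 4
x_6 = 2.7500, f(x_6) = 7.562500, coefficient = 2
x_7 = 2.8750, f(x_7) = 8.265625, coefficient = 4
x_8 = 3.0000, f(x_8) = 9.000000, coefficient = 1

I ≈ (0.125000/3) × 152.000000 = 6.333333
Exact value: 6.333333
Error: 0.000000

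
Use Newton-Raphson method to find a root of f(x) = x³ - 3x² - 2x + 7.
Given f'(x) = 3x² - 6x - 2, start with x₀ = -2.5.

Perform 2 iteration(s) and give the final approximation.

f(x) = x³ - 3x² - 2x + 7
f'(x) = 3x² - 6x - 2
x₀ = -2.5

Newton-Raphson formula: x_{n+1} = x_n - f(x_n)/f'(x_n)

Iteration 1:
  f(-2.500000) = -22.375000
  f'(-2.500000) = 31.750000
  x_1 = -2.500000 - (-22.375000)/31.750000 = -1.795276
Iteration 2:
  f(-1.795276) = -4.864691
  f'(-1.795276) = 18.440697
  x_2 = -1.795276 - (-4.864691)/18.440697 = -1.531474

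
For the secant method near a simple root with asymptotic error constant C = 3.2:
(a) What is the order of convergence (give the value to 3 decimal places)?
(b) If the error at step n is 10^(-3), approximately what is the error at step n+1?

(a) Secant method has superlinear convergence with order φ = (1+√5)/2 ≈ 1.618.
    This means |e_{n+1}| ≈ C|e_n|^1.618.

(b) With |e_n| = 10^(-3) and C = 3.2:
    |e_{n+1}| ≈ 3.2 × (10^(-3))^1.618 = 3.2 × 10^(-4.85)

(a) ≈ 1.618 (golden ratio); (b) |e_{n+1}| ≈ 4.478e-05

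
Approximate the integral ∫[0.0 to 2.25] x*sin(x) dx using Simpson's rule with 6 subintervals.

f(x) = x*sin(x)
a = 0.0, b = 2.25, n = 6
h = (b - a)/n = 0.375000

Simpson's rule: (h/3)[f(x₀) + 4f(x₁) + 2f(x₂) + ... + f(xₙ)]

x_0 = 0.0000, f(x_0) = 0.000000, coefficient = 1
x_1 = 0.3750, f(x_1) = 0.137352, coefficient = 4
x_2 = 0.7500, f(x_2) = 0.511229, coefficient = 2
x_3 = 1.1250, f(x_3) = 1.015051, coefficient = 4
x_4 = 1.5000, f(x_4) = 1.496242, coefficient = 2
x_5 = 1.8750, f(x_5) = 1.788911, coefficient = 4
x_6 = 2.2500, f(x_6) = 1.750665, coefficient = 1

I ≈ (0.375000/3) × 17.530864 = 2.191358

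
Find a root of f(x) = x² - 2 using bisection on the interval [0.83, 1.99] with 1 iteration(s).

f(x) = x² - 2
Initial interval: [0.83, 1.99]

Iteration 1:
  c_1 = (0.830000 + 1.990000)/2 = 1.410000
  f(c_1) = f(1.410000) = -0.011900
  f(a) × f(c) ≥ 0, new interval: [1.410000, 1.990000]

After 1 iteration(s), the approximation is c_1 = 1.410000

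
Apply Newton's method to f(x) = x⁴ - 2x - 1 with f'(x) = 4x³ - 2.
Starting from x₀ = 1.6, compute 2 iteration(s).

f(x) = x⁴ - 2x - 1
f'(x) = 4x³ - 2
x₀ = 1.6

Newton-Raphson formula: x_{n+1} = x_n - f(x_n)/f'(x_n)

Iteration 1:
  f(1.600000) = 2.353600
  f'(1.600000) = 14.384000
  x_1 = 1.600000 - 2.353600/14.384000 = 1.436374
Iteration 2:
  f(1.436374) = 0.383921
  f'(1.436374) = 9.853930
  x_2 = 1.436374 - 0.383921/9.853930 = 1.397413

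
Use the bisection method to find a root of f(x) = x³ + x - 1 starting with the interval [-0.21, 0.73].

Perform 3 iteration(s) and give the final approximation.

f(x) = x³ + x - 1
Initial interval: [-0.21, 0.73]

Iteration 1:
  c_1 = (-0.210000 + 0.730000)/2 = 0.260000
  f(c_1) = f(0.260000) = -0.722424
  f(a) × f(c) ≥ 0, new interval: [0.260000, 0.730000]
Iteration 2:
  c_2 = (0.260000 + 0.730000)/2 = 0.495000
  f(c_2) = f(0.495000) = -0.383713
  f(a) × f(c) ≥ 0, new interval: [0.495000, 0.730000]
Iteration 3:
  c_3 = (0.495000 + 0.730000)/2 = 0.612500
  f(c_3) = f(0.612500) = -0.157717
  f(a) × f(c) ≥ 0, new interval: [0.612500, 0.730000]

After 3 iteration(s), the approximation is c_3 = 0.612500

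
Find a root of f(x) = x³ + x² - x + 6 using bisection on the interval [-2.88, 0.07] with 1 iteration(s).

f(x) = x³ + x² - x + 6
Initial interval: [-2.88, 0.07]

Iteration 1:
  c_1 = (-2.880000 + 0.070000)/2 = -1.405000
  f(c_1) = f(-1.405000) = 6.605520
  f(a) × f(c) < 0, new interval: [-2.880000, -1.405000]

After 1 iteration(s), the approximation is c_1 = -1.405000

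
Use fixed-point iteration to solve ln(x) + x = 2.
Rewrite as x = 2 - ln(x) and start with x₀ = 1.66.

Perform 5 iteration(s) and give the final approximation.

Equation: ln(x) + x = 2
Fixed-point form: x = 2 - ln(x)
x₀ = 1.66

x_1 = g(1.660000) = 1.493182
x_2 = g(1.493182) = 1.599090
x_3 = g(1.599090) = 1.530565
x_4 = g(1.530565) = 1.574363
x_5 = g(1.574363) = 1.546149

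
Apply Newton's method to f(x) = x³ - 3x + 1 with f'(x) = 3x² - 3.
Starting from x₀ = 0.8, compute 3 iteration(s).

f(x) = x³ - 3x + 1
f'(x) = 3x² - 3
x₀ = 0.8

Newton-Raphson formula: x_{n+1} = x_n - f(x_n)/f'(x_n)

Iteration 1:
  f(0.800000) = -0.888000
  f'(0.800000) = -1.080000
  x_1 = 0.800000 - (-0.888000)/(-1.080000) = -0.022222
Iteration 2:
  f(-0.022222) = 1.066656
  f'(-0.022222) = -2.998519
  x_2 = -0.022222 - 1.066656/(-2.998519) = 0.333505
Iteration 3:
  f(0.333505) = 0.036578
  f'(0.333505) = -2.666323
  x_3 = 0.333505 - 0.036578/(-2.666323) = 0.347224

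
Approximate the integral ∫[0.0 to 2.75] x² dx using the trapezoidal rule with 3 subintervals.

f(x) = x²
a = 0.0, b = 2.75, n = 3
h = (b - a)/n = 0.916667

Trapezoidal rule: (h/2)[f(x₀) + 2f(x₁) + 2f(x₂) + ... + f(xₙ)]

x_0 = 0.0000, f(x_0) = 0.000000, coefficient = 1
x_1 = 0.9167, f(x_1) = 0.840278, coefficient = 2
x_2 = 1.8333, f(x_2) = 3.361111, coefficient = 2
x_3 = 2.7500, f(x_3) = 7.562500, coefficient = 1

I ≈ (0.916667/2) × 15.965278 = 7.317419
Exact value: 6.932292
Error: 0.385127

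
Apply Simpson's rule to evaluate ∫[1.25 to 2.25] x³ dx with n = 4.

f(x) = x³
a = 1.25, b = 2.25, n = 4
h = (b - a)/n = 0.250000

Simpson's rule: (h/3)[f(x₀) + 4f(x₁) + 2f(x₂) + ... + f(xₙ)]

x_0 = 1.2500, f(x_0) = 1.953125, coefficient = 1
x_1 = 1.5000, f(x_1) = 3.375000, coefficient = 4
x_2 = 1.7500, f(x_2) = 5.359375, coefficient = 2
x_3 = 2.0000, f(x_3) = 8.000000, coefficient = 4
x_4 = 2.2500, f(x_4) = 11.390625, coefficient = 1

I ≈ (0.250000/3) × 69.562500 = 5.796875
Exact value: 5.796875
Error: 0.000000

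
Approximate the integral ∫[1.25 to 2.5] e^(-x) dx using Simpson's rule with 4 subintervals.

f(x) = e^(-x)
a = 1.25, b = 2.5, n = 4
h = (b - a)/n = 0.312500

Simpson's rule: (h/3)[f(x₀) + 4f(x₁) + 2f(x₂) + ... + f(xₙ)]

x_0 = 1.2500, f(x_0) = 0.286505, coefficient = 1
x_1 = 1.5625, f(x_1) = 0.209611, coefficient = 4
x_2 = 1.8750, f(x_2) = 0.153355, coefficient = 2
x_3 = 2.1875, f(x_3) = 0.112197, coefficient = 4
x_4 = 2.5000, f(x_4) = 0.082085, coefficient = 1

I ≈ (0.312500/3) × 1.962533 = 0.204431
Exact value: 0.204420
Error: 0.000011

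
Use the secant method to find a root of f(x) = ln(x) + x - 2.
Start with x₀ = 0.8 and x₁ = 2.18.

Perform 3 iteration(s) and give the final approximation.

f(x) = ln(x) + x - 2
x₀ = 0.8, x₁ = 2.18

Secant formula: x_{n+1} = x_n - f(x_n)(x_n - x_{n-1})/(f(x_n) - f(x_{n-1}))

Iteration 1:
  f(0.800000) = -1.423144
  f(2.180000) = 0.959325
  x_2 = 2.180000 - 0.959325×(2.180000 - 0.800000)/(0.959325 - (-1.423144))
       = 1.624329
Iteration 2:
  f(2.180000) = 0.959325
  f(1.624329) = 0.109424
  x_3 = 1.624329 - 0.109424×(1.624329 - 2.180000)/(0.109424 - 0.959325)
       = 1.552787
Iteration 3:
  f(1.624329) = 0.109424
  f(1.552787) = -0.007162
  x_4 = 1.552787 - (-0.007162)×(1.552787 - 1.624329)/(-0.007162 - 0.109424)
       = 1.557182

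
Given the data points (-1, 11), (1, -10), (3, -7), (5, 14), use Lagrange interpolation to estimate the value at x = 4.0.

Lagrange interpolation formula:
P(x) = Σ yᵢ × Lᵢ(x)
where Lᵢ(x) = Π_{j≠i} (x - xⱼ)/(xᵢ - xⱼ)

L_0(4.0) = (4.0 - 1)/(-1 - 1) × (4.0 - 3)/(-1 - 3) × (4.0 - 5)/(-1 - 5) = 0.062500
L_1(4.0) = (4.0 - (-1))/(1 - (-1)) × (4.0 - 3)/(1 - 3) × (4.0 - 5)/(1 - 5) = -0.312500
L_2(4.0) = (4.0 - (-1))/(3 - (-1)) × (4.0 - 1)/(3 - 1) × (4.0 - 5)/(3 - 5) = 0.937500
L_3(4.0) = (4.0 - (-1))/(5 - (-1)) × (4.0 - 1)/(5 - 1) × (4.0 - 3)/(5 - 3) = 0.312500

P(4.0) = 11×L_0(4.0) + (-10)×L_1(4.0) + (-7)×L_2(4.0) + 14×L_3(4.0)
P(4.0) = 1.625000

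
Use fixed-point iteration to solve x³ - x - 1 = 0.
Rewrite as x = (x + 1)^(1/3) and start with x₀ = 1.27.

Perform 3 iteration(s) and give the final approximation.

Equation: x³ - x - 1 = 0
Fixed-point form: x = (x + 1)^(1/3)
x₀ = 1.27

x_1 = g(1.270000) = 1.314242
x_2 = g(1.314242) = 1.322725
x_3 = g(1.322725) = 1.324339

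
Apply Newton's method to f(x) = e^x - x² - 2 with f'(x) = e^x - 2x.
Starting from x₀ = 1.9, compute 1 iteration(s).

f(x) = e^x - x² - 2
f'(x) = e^x - 2x
x₀ = 1.9

Newton-Raphson formula: x_{n+1} = x_n - f(x_n)/f'(x_n)

Iteration 1:
  f(1.900000) = 1.075894
  f'(1.900000) = 2.885894
  x_1 = 1.900000 - 1.075894/2.885894 = 1.527189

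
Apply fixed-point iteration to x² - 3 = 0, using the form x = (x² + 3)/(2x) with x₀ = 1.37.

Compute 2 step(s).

Equation: x² - 3 = 0
Fixed-point form: x = (x² + 3)/(2x)
x₀ = 1.37

x_1 = g(1.370000) = 1.779891
x_2 = g(1.779891) = 1.732694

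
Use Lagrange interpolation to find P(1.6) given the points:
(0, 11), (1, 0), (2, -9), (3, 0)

Lagrange interpolation formula:
P(x) = Σ yᵢ × Lᵢ(x)
where Lᵢ(x) = Π_{j≠i} (x - xⱼ)/(xᵢ - xⱼ)

L_0(1.6) = (1.6 - 1)/(0 - 1) × (1.6 - 2)/(0 - 2) × (1.6 - 3)/(0 - 3) = -0.056000
L_1(1.6) = (1.6 - 0)/(1 - 0) × (1.6 - 2)/(1 - 2) × (1.6 - 3)/(1 - 3) = 0.448000
L_2(1.6) = (1.6 - 0)/(2 - 0) × (1.6 - 1)/(2 - 1) × (1.6 - 3)/(2 - 3) = 0.672000
L_3(1.6) = (1.6 - 0)/(3 - 0) × (1.6 - 1)/(3 - 1) × (1.6 - 2)/(3 - 2) = -0.064000

P(1.6) = 11×L_0(1.6) + 0×L_1(1.6) + (-9)×L_2(1.6) + 0×L_3(1.6)
P(1.6) = -6.664000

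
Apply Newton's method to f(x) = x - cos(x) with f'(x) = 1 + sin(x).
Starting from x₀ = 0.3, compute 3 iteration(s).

f(x) = x - cos(x)
f'(x) = 1 + sin(x)
x₀ = 0.3

Newton-Raphson formula: x_{n+1} = x_n - f(x_n)/f'(x_n)

Iteration 1:
  f(0.300000) = -0.655336
  f'(0.300000) = 1.295520
  x_1 = 0.300000 - (-0.655336)/1.295520 = 0.805848
Iteration 2:
  f(0.805848) = 0.113349
  f'(0.805848) = 1.721418
  x_2 = 0.805848 - 0.113349/1.721418 = 0.740002
Iteration 3:
  f(0.740002) = 0.001535
  f'(0.740002) = 1.674289
  x_3 = 0.740002 - 0.001535/1.674289 = 0.739085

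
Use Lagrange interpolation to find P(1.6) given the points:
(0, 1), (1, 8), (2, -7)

Lagrange interpolation formula:
P(x) = Σ yᵢ × Lᵢ(x)
where Lᵢ(x) = Π_{j≠i} (x - xⱼ)/(xᵢ - xⱼ)

L_0(1.6) = (1.6 - 1)/(0 - 1) × (1.6 - 2)/(0 - 2) = -0.120000
L_1(1.6) = (1.6 - 0)/(1 - 0) × (1.6 - 2)/(1 - 2) = 0.640000
L_2(1.6) = (1.6 - 0)/(2 - 0) × (1.6 - 1)/(2 - 1) = 0.480000

P(1.6) = 1×L_0(1.6) + 8×L_1(1.6) + (-7)×L_2(1.6)
P(1.6) = 1.640000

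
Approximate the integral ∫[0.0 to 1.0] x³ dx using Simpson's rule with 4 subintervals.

f(x) = x³
a = 0.0, b = 1.0, n = 4
h = (b - a)/n = 0.250000

Simpson's rule: (h/3)[f(x₀) + 4f(x₁) + 2f(x₂) + ... + f(xₙ)]

x_0 = 0.0000, f(x_0) = 0.000000, coefficient = 1
x_1 = 0.2500, f(x_1) = 0.015625, coefficient = 4
x_2 = 0.5000, f(x_2) = 0.125000, coefficient = 2
x_3 = 0.7500, f(x_3) = 0.421875, coefficient = 4
x_4 = 1.0000, f(x_4) = 1.000000, coefficient = 1

I ≈ (0.250000/3) × 3.000000 = 0.250000
Exact value: 0.250000
Error: 0.000000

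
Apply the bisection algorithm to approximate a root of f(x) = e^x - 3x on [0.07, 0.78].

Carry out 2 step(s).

f(x) = e^x - 3x
Initial interval: [0.07, 0.78]

Iteration 1:
  c_1 = (0.070000 + 0.780000)/2 = 0.425000
  f(c_1) = f(0.425000) = 0.254590
  f(a) × f(c) ≥ 0, new interval: [0.425000, 0.780000]
Iteration 2:
  c_2 = (0.425000 + 0.780000)/2 = 0.602500
  f(c_2) = f(0.602500) = 0.019180
  f(a) × f(c) ≥ 0, new interval: [0.602500, 0.780000]

After 2 iteration(s), the approximation is c_2 = 0.602500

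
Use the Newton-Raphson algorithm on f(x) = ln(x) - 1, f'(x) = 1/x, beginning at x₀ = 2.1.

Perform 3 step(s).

f(x) = ln(x) - 1
f'(x) = 1/x
x₀ = 2.1

Newton-Raphson formula: x_{n+1} = x_n - f(x_n)/f'(x_n)

Iteration 1:
  f(2.100000) = -0.258063
  f'(2.100000) = 0.476190
  x_1 = 2.100000 - (-0.258063)/0.476190 = 2.641932
Iteration 2:
  f(2.641932) = -0.028490
  f'(2.641932) = 0.378511
  x_2 = 2.641932 - (-0.028490)/0.378511 = 2.717199
Iteration 3:
  f(2.717199) = -0.000398
  f'(2.717199) = 0.368026
  x_3 = 2.717199 - (-0.000398)/0.368026 = 2.718282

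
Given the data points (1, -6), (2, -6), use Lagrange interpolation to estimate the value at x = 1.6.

Lagrange interpolation formula:
P(x) = Σ yᵢ × Lᵢ(x)
where Lᵢ(x) = Π_{j≠i} (x - xⱼ)/(xᵢ - xⱼ)

L_0(1.6) = (1.6 - 2)/(1 - 2) = 0.400000
L_1(1.6) = (1.6 - 1)/(2 - 1) = 0.600000

P(1.6) = (-6)×L_0(1.6) + (-6)×L_1(1.6)
P(1.6) = -6.000000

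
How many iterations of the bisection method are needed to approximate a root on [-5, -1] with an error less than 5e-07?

We need (b-a)/2^n ≤ 5e-07
(-1 - (-5))/2^n ≤ 5e-07
4/2^n ≤ 5e-07
2^n ≥ 8000000
n ≥ log₂(8000000) = 22.93
n ≥ 23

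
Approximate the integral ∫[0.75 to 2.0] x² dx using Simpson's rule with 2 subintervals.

f(x) = x²
a = 0.75, b = 2.0, n = 2
h = (b - a)/n = 0.625000

Simpson's rule: (h/3)[f(x₀) + 4f(x₁) + 2f(x₂) + ... + f(xₙ)]

x_0 = 0.7500, f(x_0) = 0.562500, coefficient = 1
x_1 = 1.3750, f(x_1) = 1.890625, coefficient = 4
x_2 = 2.0000, f(x_2) = 4.000000, coefficient = 1

I ≈ (0.625000/3) × 12.125000 = 2.526042
Exact value: 2.526042
Error: 0.000000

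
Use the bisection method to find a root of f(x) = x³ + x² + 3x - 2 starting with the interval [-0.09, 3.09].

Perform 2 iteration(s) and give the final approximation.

f(x) = x³ + x² + 3x - 2
Initial interval: [-0.09, 3.09]

Iteration 1:
  c_1 = (-0.090000 + 3.090000)/2 = 1.500000
  f(c_1) = f(1.500000) = 8.125000
  f(a) × f(c) < 0, new interval: [-0.090000, 1.500000]
Iteration 2:
  c_2 = (-0.090000 + 1.500000)/2 = 0.705000
  f(c_2) = f(0.705000) = 0.962428
  f(a) × f(c) < 0, new interval: [-0.090000, 0.705000]

After 2 iteration(s), the approximation is c_2 = 0.705000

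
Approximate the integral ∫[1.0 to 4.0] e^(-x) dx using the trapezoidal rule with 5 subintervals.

f(x) = e^(-x)
a = 1.0, b = 4.0, n = 5
h = (b - a)/n = 0.600000

Trapezoidal rule: (h/2)[f(x₀) + 2f(x₁) + 2f(x₂) + ... + f(xₙ)]

x_0 = 1.0000, f(x_0) = 0.367879, coefficient = 1
x_1 = 1.6000, f(x_1) = 0.201897, coefficient = 2
x_2 = 2.2000, f(x_2) = 0.110803, coefficient = 2
x_3 = 2.8000, f(x_3) = 0.060810, coefficient = 2
x_4 = 3.4000, f(x_4) = 0.033373, coefficient = 2
x_5 = 4.0000, f(x_5) = 0.018316, coefficient = 1

I ≈ (0.600000/2) × 1.199961 = 0.359988
Exact value: 0.349564
Error: 0.010425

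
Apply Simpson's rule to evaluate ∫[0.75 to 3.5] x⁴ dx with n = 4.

f(x) = x⁴
a = 0.75, b = 3.5, n = 4
h = (b - a)/n = 0.687500

Simpson's rule: (h/3)[f(x₀) + 4f(x₁) + 2f(x₂) + ... + f(xₙ)]

x_0 = 0.7500, f(x_0) = 0.316406, coefficient = 1
x_1 = 1.4375, f(x_1) = 4.270035, coefficient = 4
x_2 = 2.1250, f(x_2) = 20.390869, coefficient = 2
x_3 = 2.8125, f(x_3) = 62.570572, coefficient = 4
x_4 = 3.5000, f(x_4) = 150.062500, coefficient = 1

I ≈ (0.687500/3) × 458.523071 = 105.078204
Exact value: 104.996289
Error: 0.081915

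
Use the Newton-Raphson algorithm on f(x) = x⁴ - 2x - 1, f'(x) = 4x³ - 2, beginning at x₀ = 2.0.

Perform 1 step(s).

f(x) = x⁴ - 2x - 1
f'(x) = 4x³ - 2
x₀ = 2.0

Newton-Raphson formula: x_{n+1} = x_n - f(x_n)/f'(x_n)

Iteration 1:
  f(2.000000) = 11.000000
  f'(2.000000) = 30.000000
  x_1 = 2.000000 - 11.000000/30.000000 = 1.633333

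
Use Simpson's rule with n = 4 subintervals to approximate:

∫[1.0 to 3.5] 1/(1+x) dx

f(x) = 1/(1+x)
a = 1.0, b = 3.5, n = 4
h = (b - a)/n = 0.625000

Simpson's rule: (h/3)[f(x₀) + 4f(x₁) + 2f(x₂) + ... + f(xₙ)]

x_0 = 1.0000, f(x_0) = 0.500000, coefficient = 1
x_1 = 1.6250, f(x_1) = 0.380952, coefficient = 4
x_2 = 2.2500, f(x_2) = 0.307692, coefficient = 2
x_3 = 2.8750, f(x_3) = 0.258065, coefficient = 4
x_4 = 3.5000, f(x_4) = 0.222222, coefficient = 1

I ≈ (0.625000/3) × 3.893674 = 0.811182
Exact value: 0.810930
Error: 0.000252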